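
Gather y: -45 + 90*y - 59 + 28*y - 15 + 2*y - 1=120*y - 120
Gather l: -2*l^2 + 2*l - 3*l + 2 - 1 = -2*l^2 - l + 1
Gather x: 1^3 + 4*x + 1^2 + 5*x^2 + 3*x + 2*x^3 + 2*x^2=2*x^3 + 7*x^2 + 7*x + 2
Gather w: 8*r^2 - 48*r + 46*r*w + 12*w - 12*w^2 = 8*r^2 - 48*r - 12*w^2 + w*(46*r + 12)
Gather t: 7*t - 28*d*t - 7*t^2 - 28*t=-7*t^2 + t*(-28*d - 21)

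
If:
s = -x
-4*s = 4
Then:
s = -1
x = 1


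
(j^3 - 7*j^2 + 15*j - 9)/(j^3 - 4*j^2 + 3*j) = (j - 3)/j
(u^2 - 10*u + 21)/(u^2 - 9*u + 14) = (u - 3)/(u - 2)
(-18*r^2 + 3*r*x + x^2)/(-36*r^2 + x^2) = (-3*r + x)/(-6*r + x)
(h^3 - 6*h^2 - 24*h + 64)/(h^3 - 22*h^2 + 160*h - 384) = (h^2 + 2*h - 8)/(h^2 - 14*h + 48)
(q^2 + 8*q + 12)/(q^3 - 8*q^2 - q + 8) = (q^2 + 8*q + 12)/(q^3 - 8*q^2 - q + 8)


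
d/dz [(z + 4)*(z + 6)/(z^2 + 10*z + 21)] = 6*(-z - 5)/(z^4 + 20*z^3 + 142*z^2 + 420*z + 441)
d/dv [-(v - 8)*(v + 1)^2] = 3*(5 - v)*(v + 1)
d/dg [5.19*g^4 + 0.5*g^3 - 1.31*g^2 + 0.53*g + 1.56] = 20.76*g^3 + 1.5*g^2 - 2.62*g + 0.53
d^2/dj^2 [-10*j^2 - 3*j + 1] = -20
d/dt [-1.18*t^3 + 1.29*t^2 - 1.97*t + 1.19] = -3.54*t^2 + 2.58*t - 1.97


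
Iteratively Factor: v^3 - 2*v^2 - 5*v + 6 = (v - 3)*(v^2 + v - 2) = (v - 3)*(v - 1)*(v + 2)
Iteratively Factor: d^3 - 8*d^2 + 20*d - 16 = (d - 2)*(d^2 - 6*d + 8) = (d - 2)^2*(d - 4)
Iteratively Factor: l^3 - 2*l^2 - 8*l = (l)*(l^2 - 2*l - 8) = l*(l + 2)*(l - 4)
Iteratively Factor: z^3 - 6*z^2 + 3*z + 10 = (z - 2)*(z^2 - 4*z - 5) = (z - 2)*(z + 1)*(z - 5)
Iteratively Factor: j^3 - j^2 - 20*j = (j)*(j^2 - j - 20) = j*(j + 4)*(j - 5)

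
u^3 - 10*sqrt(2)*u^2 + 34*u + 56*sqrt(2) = (u - 7*sqrt(2))*(u - 4*sqrt(2))*(u + sqrt(2))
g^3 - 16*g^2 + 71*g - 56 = (g - 8)*(g - 7)*(g - 1)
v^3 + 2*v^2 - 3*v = v*(v - 1)*(v + 3)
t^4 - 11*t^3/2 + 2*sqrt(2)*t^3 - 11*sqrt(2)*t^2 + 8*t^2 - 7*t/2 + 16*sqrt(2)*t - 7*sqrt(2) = (t - 7/2)*(t - 1)^2*(t + 2*sqrt(2))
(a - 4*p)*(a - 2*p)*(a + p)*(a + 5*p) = a^4 - 23*a^2*p^2 + 18*a*p^3 + 40*p^4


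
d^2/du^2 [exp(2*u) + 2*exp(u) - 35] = (4*exp(u) + 2)*exp(u)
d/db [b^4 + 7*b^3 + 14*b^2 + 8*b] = 4*b^3 + 21*b^2 + 28*b + 8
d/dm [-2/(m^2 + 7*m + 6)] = 2*(2*m + 7)/(m^2 + 7*m + 6)^2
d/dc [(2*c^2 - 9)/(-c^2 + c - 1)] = (2*c^2 - 22*c + 9)/(c^4 - 2*c^3 + 3*c^2 - 2*c + 1)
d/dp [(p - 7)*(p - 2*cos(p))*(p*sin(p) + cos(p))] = p*(p - 7)*(p - 2*cos(p))*cos(p) + (p - 7)*(p*sin(p) + cos(p))*(2*sin(p) + 1) + (p - 2*cos(p))*(p*sin(p) + cos(p))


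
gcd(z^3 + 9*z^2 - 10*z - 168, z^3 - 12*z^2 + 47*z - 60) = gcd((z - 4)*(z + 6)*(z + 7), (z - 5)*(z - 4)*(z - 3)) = z - 4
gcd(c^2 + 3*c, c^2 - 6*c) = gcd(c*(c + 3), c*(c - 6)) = c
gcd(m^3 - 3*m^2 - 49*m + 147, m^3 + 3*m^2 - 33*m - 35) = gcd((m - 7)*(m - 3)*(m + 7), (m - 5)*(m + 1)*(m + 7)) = m + 7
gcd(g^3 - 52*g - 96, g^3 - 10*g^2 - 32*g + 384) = g^2 - 2*g - 48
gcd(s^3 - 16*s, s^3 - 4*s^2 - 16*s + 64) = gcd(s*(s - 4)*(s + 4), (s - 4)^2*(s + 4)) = s^2 - 16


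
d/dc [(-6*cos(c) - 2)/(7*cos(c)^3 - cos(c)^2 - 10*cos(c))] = 4*(-21*cos(c)^3 - 9*cos(c)^2 + cos(c) + 5)*sin(c)/((7*sin(c)^2 + cos(c) + 3)^2*cos(c)^2)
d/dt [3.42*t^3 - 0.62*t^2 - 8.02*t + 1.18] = 10.26*t^2 - 1.24*t - 8.02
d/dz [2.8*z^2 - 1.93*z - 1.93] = 5.6*z - 1.93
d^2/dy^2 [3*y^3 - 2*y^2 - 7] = 18*y - 4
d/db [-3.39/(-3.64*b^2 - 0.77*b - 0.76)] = (-24.6792*b - 2.6103)/(3.64*b^2 + 0.77*b + 0.76)^2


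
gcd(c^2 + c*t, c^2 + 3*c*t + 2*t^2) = c + t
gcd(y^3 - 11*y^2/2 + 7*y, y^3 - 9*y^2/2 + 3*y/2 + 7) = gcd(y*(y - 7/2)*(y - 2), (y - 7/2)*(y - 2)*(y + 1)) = y^2 - 11*y/2 + 7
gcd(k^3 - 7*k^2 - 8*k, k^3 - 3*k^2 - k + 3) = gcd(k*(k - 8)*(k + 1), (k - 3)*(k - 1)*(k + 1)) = k + 1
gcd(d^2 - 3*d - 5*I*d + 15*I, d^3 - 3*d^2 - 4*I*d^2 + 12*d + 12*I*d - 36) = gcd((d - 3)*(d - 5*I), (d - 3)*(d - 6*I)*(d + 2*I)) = d - 3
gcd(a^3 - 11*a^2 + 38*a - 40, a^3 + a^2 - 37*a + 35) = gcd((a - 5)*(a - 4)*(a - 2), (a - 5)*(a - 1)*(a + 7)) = a - 5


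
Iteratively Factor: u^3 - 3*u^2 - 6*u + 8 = (u - 1)*(u^2 - 2*u - 8) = (u - 4)*(u - 1)*(u + 2)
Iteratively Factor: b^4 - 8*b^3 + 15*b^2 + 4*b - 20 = (b - 2)*(b^3 - 6*b^2 + 3*b + 10) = (b - 2)*(b + 1)*(b^2 - 7*b + 10) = (b - 2)^2*(b + 1)*(b - 5)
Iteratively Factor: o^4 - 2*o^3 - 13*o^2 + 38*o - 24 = (o + 4)*(o^3 - 6*o^2 + 11*o - 6) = (o - 2)*(o + 4)*(o^2 - 4*o + 3) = (o - 2)*(o - 1)*(o + 4)*(o - 3)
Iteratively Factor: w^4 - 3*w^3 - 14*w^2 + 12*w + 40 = (w + 2)*(w^3 - 5*w^2 - 4*w + 20) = (w + 2)^2*(w^2 - 7*w + 10) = (w - 5)*(w + 2)^2*(w - 2)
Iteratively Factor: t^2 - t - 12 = (t - 4)*(t + 3)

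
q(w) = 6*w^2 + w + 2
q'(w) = 12*w + 1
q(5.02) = 158.22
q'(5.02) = 61.24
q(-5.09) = 152.36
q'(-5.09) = -60.08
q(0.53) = 4.22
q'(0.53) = 7.36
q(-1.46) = 13.33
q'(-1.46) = -16.52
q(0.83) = 6.96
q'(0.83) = 10.96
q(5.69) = 201.95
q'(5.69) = 69.28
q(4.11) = 107.46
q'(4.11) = 50.32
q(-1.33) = 11.28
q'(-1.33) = -14.96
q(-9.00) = 479.00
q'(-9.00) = -107.00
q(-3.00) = 53.00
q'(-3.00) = -35.00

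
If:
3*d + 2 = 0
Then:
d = -2/3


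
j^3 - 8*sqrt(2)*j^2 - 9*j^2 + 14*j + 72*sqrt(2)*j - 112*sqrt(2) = (j - 7)*(j - 2)*(j - 8*sqrt(2))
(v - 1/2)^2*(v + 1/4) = v^3 - 3*v^2/4 + 1/16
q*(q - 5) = q^2 - 5*q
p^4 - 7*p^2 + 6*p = p*(p - 2)*(p - 1)*(p + 3)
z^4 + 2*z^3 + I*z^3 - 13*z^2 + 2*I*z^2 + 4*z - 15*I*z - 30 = (z - 3)*(z + 5)*(z - I)*(z + 2*I)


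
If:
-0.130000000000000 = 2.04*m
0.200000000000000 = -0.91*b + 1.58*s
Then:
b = 1.73626373626374*s - 0.21978021978022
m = -0.06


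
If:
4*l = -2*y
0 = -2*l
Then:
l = 0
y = 0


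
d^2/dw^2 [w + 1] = 0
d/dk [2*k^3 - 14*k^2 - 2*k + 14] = 6*k^2 - 28*k - 2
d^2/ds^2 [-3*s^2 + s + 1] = -6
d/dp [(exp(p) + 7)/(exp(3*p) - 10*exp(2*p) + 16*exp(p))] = (-2*exp(3*p) - 11*exp(2*p) + 140*exp(p) - 112)*exp(-p)/(exp(4*p) - 20*exp(3*p) + 132*exp(2*p) - 320*exp(p) + 256)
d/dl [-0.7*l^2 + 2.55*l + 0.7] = 2.55 - 1.4*l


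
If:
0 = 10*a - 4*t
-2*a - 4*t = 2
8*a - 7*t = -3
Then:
No Solution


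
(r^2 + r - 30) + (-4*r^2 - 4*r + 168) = -3*r^2 - 3*r + 138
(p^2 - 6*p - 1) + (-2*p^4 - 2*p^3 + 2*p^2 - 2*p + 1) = -2*p^4 - 2*p^3 + 3*p^2 - 8*p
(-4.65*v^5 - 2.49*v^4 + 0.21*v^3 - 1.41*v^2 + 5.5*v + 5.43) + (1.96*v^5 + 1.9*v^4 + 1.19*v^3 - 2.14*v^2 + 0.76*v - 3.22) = -2.69*v^5 - 0.59*v^4 + 1.4*v^3 - 3.55*v^2 + 6.26*v + 2.21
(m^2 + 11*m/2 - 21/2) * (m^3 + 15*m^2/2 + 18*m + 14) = m^5 + 13*m^4 + 195*m^3/4 + 137*m^2/4 - 112*m - 147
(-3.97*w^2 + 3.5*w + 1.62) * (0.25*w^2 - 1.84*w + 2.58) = -0.9925*w^4 + 8.1798*w^3 - 16.2776*w^2 + 6.0492*w + 4.1796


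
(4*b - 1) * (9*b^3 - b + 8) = 36*b^4 - 9*b^3 - 4*b^2 + 33*b - 8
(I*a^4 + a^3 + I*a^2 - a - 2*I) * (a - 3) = I*a^5 + a^4 - 3*I*a^4 - 3*a^3 + I*a^3 - a^2 - 3*I*a^2 + 3*a - 2*I*a + 6*I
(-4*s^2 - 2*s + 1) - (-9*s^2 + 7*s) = 5*s^2 - 9*s + 1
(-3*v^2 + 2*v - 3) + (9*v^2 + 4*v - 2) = 6*v^2 + 6*v - 5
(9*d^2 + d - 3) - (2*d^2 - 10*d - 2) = 7*d^2 + 11*d - 1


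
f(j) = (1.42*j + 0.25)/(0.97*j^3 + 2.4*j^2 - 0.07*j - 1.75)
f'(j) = (1.42*j + 0.25)*(-2.91*j^2 - 4.8*j + 0.07)/(0.97*j^3 + 2.4*j^2 - 0.07*j - 1.75)^2 + 1.42/(0.97*j^3 + 2.4*j^2 - 0.07*j - 1.75)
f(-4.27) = 0.18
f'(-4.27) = 0.13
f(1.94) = 0.21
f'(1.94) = -0.20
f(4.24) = 0.05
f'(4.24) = -0.02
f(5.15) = 0.04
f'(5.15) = -0.01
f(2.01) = 0.20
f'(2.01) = -0.18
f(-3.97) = 0.22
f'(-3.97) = 0.18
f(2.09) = 0.18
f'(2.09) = -0.16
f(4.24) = 0.05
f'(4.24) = -0.02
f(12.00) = 0.01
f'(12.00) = -0.00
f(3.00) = 0.10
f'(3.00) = -0.06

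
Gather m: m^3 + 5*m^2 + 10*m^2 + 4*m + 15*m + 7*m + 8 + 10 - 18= m^3 + 15*m^2 + 26*m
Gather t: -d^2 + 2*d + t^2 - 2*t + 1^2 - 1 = -d^2 + 2*d + t^2 - 2*t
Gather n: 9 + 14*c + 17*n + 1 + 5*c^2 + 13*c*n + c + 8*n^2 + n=5*c^2 + 15*c + 8*n^2 + n*(13*c + 18) + 10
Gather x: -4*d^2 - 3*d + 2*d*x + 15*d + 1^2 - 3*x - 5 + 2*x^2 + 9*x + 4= -4*d^2 + 12*d + 2*x^2 + x*(2*d + 6)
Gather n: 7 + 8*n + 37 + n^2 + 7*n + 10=n^2 + 15*n + 54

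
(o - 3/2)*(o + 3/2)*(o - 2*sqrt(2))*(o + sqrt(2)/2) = o^4 - 3*sqrt(2)*o^3/2 - 17*o^2/4 + 27*sqrt(2)*o/8 + 9/2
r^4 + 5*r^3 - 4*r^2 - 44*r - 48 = (r - 3)*(r + 2)^2*(r + 4)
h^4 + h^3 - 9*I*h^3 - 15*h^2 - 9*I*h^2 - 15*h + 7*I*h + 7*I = (h + 1)*(h - 7*I)*(h - I)^2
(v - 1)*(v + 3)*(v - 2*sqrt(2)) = v^3 - 2*sqrt(2)*v^2 + 2*v^2 - 4*sqrt(2)*v - 3*v + 6*sqrt(2)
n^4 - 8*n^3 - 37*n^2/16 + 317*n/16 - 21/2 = (n - 8)*(n - 1)*(n - 3/4)*(n + 7/4)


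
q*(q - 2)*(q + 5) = q^3 + 3*q^2 - 10*q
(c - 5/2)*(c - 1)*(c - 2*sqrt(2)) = c^3 - 7*c^2/2 - 2*sqrt(2)*c^2 + 5*c/2 + 7*sqrt(2)*c - 5*sqrt(2)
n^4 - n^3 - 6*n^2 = n^2*(n - 3)*(n + 2)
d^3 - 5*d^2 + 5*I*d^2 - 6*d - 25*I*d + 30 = (d - 5)*(d + 2*I)*(d + 3*I)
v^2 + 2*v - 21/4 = (v - 3/2)*(v + 7/2)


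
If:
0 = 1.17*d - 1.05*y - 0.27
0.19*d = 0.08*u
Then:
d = 0.897435897435897*y + 0.230769230769231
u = 2.13141025641026*y + 0.548076923076923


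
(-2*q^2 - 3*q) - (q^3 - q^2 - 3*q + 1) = -q^3 - q^2 - 1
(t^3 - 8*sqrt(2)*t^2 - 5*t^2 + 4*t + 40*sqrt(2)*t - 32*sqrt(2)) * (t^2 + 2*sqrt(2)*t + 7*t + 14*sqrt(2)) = t^5 - 6*sqrt(2)*t^4 + 2*t^4 - 63*t^3 - 12*sqrt(2)*t^3 - 36*t^2 + 186*sqrt(2)*t^2 - 168*sqrt(2)*t + 992*t - 896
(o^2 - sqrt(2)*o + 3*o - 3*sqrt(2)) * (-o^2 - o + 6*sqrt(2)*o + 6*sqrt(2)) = -o^4 - 4*o^3 + 7*sqrt(2)*o^3 - 15*o^2 + 28*sqrt(2)*o^2 - 48*o + 21*sqrt(2)*o - 36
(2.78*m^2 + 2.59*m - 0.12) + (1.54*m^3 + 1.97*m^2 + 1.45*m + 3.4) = 1.54*m^3 + 4.75*m^2 + 4.04*m + 3.28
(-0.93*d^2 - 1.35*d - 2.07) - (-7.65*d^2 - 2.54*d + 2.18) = 6.72*d^2 + 1.19*d - 4.25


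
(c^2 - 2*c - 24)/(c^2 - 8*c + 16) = (c^2 - 2*c - 24)/(c^2 - 8*c + 16)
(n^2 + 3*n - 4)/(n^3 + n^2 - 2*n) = (n + 4)/(n*(n + 2))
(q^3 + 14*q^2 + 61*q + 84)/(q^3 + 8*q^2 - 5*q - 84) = (q + 3)/(q - 3)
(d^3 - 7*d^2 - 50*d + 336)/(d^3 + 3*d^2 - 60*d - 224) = (d - 6)/(d + 4)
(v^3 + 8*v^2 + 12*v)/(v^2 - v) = (v^2 + 8*v + 12)/(v - 1)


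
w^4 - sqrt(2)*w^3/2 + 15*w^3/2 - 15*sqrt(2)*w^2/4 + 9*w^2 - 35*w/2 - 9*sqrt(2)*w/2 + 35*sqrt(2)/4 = (w - 1)*(w + 7/2)*(w + 5)*(w - sqrt(2)/2)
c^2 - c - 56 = (c - 8)*(c + 7)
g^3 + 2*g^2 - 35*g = g*(g - 5)*(g + 7)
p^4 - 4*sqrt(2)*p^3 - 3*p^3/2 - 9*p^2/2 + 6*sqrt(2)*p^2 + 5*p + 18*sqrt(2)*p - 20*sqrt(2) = (p - 5/2)*(p - 1)*(p + 2)*(p - 4*sqrt(2))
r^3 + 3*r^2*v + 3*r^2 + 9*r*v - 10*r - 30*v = (r - 2)*(r + 5)*(r + 3*v)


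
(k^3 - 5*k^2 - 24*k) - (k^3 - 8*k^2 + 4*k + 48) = 3*k^2 - 28*k - 48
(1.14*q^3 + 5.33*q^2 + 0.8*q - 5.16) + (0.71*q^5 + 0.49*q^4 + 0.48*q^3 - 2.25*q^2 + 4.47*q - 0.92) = 0.71*q^5 + 0.49*q^4 + 1.62*q^3 + 3.08*q^2 + 5.27*q - 6.08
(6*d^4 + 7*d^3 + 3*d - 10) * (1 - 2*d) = -12*d^5 - 8*d^4 + 7*d^3 - 6*d^2 + 23*d - 10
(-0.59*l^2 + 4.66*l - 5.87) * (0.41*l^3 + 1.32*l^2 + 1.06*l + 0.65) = -0.2419*l^5 + 1.1318*l^4 + 3.1191*l^3 - 3.1923*l^2 - 3.1932*l - 3.8155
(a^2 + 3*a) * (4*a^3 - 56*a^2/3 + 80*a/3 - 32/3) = 4*a^5 - 20*a^4/3 - 88*a^3/3 + 208*a^2/3 - 32*a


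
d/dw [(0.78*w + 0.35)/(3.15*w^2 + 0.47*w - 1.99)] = (2.457*w^2 + 0.3666*w - (0.78*w + 0.35)*(6.3*w + 0.47) - 1.5522)/(3.15*w^2 + 0.47*w - 1.99)^2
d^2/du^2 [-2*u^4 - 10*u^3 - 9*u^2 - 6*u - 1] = -24*u^2 - 60*u - 18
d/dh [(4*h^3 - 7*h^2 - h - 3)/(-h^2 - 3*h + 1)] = 2*(-2*h^4 - 12*h^3 + 16*h^2 - 10*h - 5)/(h^4 + 6*h^3 + 7*h^2 - 6*h + 1)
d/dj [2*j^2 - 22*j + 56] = 4*j - 22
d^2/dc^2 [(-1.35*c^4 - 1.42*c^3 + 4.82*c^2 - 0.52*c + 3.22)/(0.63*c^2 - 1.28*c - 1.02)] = (-1.07163*c^6 + 6.53184*c^5 - 8.06598*c^4 - 27.31808*c^3 - 1.726092*c^2 - 26.448768*c + 26.07692)/(0.250047*c^6 - 1.524096*c^5 + 1.882062*c^4 + 2.838016*c^3 - 3.047148*c^2 - 3.995136*c - 1.061208)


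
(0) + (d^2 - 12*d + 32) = d^2 - 12*d + 32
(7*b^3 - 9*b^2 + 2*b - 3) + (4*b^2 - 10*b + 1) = 7*b^3 - 5*b^2 - 8*b - 2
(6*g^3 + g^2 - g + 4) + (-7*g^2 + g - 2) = 6*g^3 - 6*g^2 + 2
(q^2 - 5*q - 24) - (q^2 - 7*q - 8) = 2*q - 16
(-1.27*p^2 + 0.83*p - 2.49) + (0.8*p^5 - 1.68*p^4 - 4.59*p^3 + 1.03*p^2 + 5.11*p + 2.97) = 0.8*p^5 - 1.68*p^4 - 4.59*p^3 - 0.24*p^2 + 5.94*p + 0.48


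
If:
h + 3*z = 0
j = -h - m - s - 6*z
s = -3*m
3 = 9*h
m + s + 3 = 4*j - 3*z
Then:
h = 1/3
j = 3/5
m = 2/15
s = -2/5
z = -1/9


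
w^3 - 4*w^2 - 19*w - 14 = (w - 7)*(w + 1)*(w + 2)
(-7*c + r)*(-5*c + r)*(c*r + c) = 35*c^3*r + 35*c^3 - 12*c^2*r^2 - 12*c^2*r + c*r^3 + c*r^2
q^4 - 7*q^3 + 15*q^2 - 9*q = q*(q - 3)^2*(q - 1)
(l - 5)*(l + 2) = l^2 - 3*l - 10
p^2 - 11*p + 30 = (p - 6)*(p - 5)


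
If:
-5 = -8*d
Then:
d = 5/8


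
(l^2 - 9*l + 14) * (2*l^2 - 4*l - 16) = 2*l^4 - 22*l^3 + 48*l^2 + 88*l - 224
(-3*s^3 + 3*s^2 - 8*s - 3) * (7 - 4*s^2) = 12*s^5 - 12*s^4 + 11*s^3 + 33*s^2 - 56*s - 21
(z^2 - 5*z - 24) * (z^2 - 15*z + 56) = z^4 - 20*z^3 + 107*z^2 + 80*z - 1344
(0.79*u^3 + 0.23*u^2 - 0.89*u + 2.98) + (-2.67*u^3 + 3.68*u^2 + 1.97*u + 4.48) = -1.88*u^3 + 3.91*u^2 + 1.08*u + 7.46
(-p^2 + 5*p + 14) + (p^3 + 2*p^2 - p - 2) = p^3 + p^2 + 4*p + 12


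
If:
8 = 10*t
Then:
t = 4/5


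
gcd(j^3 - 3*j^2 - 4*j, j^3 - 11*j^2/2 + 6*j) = j^2 - 4*j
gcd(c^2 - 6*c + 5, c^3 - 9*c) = 1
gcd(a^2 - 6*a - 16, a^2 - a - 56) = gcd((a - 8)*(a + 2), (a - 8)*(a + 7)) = a - 8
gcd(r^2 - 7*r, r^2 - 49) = r - 7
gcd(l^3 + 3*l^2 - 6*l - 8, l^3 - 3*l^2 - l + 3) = l + 1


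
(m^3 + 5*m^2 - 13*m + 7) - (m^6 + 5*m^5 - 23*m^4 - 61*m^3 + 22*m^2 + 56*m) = -m^6 - 5*m^5 + 23*m^4 + 62*m^3 - 17*m^2 - 69*m + 7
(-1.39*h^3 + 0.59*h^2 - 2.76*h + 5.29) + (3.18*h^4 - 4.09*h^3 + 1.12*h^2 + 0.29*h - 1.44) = 3.18*h^4 - 5.48*h^3 + 1.71*h^2 - 2.47*h + 3.85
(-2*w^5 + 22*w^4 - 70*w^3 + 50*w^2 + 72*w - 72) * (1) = -2*w^5 + 22*w^4 - 70*w^3 + 50*w^2 + 72*w - 72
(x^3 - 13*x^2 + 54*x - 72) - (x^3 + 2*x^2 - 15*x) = -15*x^2 + 69*x - 72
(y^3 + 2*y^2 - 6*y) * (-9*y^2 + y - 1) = -9*y^5 - 17*y^4 + 55*y^3 - 8*y^2 + 6*y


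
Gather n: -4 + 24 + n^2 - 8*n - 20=n^2 - 8*n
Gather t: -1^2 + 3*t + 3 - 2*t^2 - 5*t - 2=-2*t^2 - 2*t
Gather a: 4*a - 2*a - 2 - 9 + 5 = 2*a - 6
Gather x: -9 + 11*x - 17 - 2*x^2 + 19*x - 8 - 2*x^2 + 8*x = -4*x^2 + 38*x - 34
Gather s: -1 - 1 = -2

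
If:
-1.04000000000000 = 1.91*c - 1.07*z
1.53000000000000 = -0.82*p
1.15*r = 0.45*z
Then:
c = 0.56020942408377*z - 0.544502617801047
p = -1.87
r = 0.391304347826087*z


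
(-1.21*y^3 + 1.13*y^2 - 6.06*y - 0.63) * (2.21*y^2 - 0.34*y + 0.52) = -2.6741*y^5 + 2.9087*y^4 - 14.406*y^3 + 1.2557*y^2 - 2.937*y - 0.3276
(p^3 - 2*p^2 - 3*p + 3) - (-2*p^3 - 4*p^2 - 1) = 3*p^3 + 2*p^2 - 3*p + 4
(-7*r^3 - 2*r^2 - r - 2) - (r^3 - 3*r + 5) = -8*r^3 - 2*r^2 + 2*r - 7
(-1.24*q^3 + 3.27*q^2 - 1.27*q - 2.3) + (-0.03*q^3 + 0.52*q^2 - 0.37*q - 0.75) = -1.27*q^3 + 3.79*q^2 - 1.64*q - 3.05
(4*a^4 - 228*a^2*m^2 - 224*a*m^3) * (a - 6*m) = 4*a^5 - 24*a^4*m - 228*a^3*m^2 + 1144*a^2*m^3 + 1344*a*m^4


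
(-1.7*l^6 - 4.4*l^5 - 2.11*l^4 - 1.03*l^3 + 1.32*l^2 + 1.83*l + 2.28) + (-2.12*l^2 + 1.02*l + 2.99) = -1.7*l^6 - 4.4*l^5 - 2.11*l^4 - 1.03*l^3 - 0.8*l^2 + 2.85*l + 5.27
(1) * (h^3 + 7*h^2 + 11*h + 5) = h^3 + 7*h^2 + 11*h + 5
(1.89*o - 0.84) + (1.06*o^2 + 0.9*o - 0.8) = 1.06*o^2 + 2.79*o - 1.64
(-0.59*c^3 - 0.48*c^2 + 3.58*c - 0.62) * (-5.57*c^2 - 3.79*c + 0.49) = 3.2863*c^5 + 4.9097*c^4 - 18.4105*c^3 - 10.35*c^2 + 4.104*c - 0.3038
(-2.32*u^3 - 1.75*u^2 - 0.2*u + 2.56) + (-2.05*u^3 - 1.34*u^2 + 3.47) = -4.37*u^3 - 3.09*u^2 - 0.2*u + 6.03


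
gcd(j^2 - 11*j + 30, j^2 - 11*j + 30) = j^2 - 11*j + 30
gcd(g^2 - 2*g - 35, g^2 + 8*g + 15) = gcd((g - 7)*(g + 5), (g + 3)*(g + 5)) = g + 5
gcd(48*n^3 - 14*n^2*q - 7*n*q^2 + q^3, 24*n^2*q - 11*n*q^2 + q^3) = -8*n + q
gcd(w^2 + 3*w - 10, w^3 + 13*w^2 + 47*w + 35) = w + 5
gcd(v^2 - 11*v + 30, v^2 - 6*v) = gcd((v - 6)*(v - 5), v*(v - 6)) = v - 6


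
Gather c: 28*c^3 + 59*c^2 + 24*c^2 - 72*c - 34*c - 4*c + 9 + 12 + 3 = 28*c^3 + 83*c^2 - 110*c + 24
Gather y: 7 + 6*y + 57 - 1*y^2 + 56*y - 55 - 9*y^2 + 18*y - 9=-10*y^2 + 80*y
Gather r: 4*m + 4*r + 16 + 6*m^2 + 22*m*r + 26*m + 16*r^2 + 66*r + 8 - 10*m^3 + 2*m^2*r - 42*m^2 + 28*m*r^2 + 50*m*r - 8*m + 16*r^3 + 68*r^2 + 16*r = -10*m^3 - 36*m^2 + 22*m + 16*r^3 + r^2*(28*m + 84) + r*(2*m^2 + 72*m + 86) + 24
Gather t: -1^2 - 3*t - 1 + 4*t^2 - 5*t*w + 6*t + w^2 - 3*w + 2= 4*t^2 + t*(3 - 5*w) + w^2 - 3*w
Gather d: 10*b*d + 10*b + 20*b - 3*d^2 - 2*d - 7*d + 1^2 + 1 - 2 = 30*b - 3*d^2 + d*(10*b - 9)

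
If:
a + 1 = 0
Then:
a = -1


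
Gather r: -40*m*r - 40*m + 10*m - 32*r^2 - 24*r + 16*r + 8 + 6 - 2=-30*m - 32*r^2 + r*(-40*m - 8) + 12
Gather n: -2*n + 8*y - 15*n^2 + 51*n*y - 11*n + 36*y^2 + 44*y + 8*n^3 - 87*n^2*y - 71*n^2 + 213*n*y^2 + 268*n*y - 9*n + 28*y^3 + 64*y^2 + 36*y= 8*n^3 + n^2*(-87*y - 86) + n*(213*y^2 + 319*y - 22) + 28*y^3 + 100*y^2 + 88*y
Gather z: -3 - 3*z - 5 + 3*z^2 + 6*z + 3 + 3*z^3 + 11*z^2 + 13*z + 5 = 3*z^3 + 14*z^2 + 16*z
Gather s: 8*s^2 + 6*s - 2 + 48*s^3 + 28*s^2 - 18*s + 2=48*s^3 + 36*s^2 - 12*s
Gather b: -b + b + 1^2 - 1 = 0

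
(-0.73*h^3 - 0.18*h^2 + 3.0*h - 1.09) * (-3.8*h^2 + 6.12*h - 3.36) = 2.774*h^5 - 3.7836*h^4 - 10.0488*h^3 + 23.1068*h^2 - 16.7508*h + 3.6624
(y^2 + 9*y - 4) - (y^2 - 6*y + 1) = 15*y - 5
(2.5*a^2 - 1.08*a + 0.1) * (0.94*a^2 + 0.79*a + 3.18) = 2.35*a^4 + 0.9598*a^3 + 7.1908*a^2 - 3.3554*a + 0.318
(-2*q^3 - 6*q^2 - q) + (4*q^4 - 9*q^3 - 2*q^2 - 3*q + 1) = 4*q^4 - 11*q^3 - 8*q^2 - 4*q + 1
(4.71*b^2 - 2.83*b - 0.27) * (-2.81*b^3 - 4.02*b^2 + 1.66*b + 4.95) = -13.2351*b^5 - 10.9819*b^4 + 19.9539*b^3 + 19.7021*b^2 - 14.4567*b - 1.3365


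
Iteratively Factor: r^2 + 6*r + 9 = (r + 3)*(r + 3)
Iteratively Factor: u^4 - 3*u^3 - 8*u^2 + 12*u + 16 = (u + 1)*(u^3 - 4*u^2 - 4*u + 16) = (u - 4)*(u + 1)*(u^2 - 4) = (u - 4)*(u - 2)*(u + 1)*(u + 2)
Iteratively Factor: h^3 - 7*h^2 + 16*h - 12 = (h - 2)*(h^2 - 5*h + 6) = (h - 2)^2*(h - 3)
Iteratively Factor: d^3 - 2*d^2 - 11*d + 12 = (d - 4)*(d^2 + 2*d - 3) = (d - 4)*(d + 3)*(d - 1)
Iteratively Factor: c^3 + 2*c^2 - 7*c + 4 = (c + 4)*(c^2 - 2*c + 1) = (c - 1)*(c + 4)*(c - 1)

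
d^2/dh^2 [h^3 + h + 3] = 6*h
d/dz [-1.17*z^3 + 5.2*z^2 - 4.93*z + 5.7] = -3.51*z^2 + 10.4*z - 4.93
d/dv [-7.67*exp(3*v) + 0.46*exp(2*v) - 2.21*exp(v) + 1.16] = (-23.01*exp(2*v) + 0.92*exp(v) - 2.21)*exp(v)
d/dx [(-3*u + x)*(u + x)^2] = (-5*u + 3*x)*(u + x)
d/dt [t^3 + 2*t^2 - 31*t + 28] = 3*t^2 + 4*t - 31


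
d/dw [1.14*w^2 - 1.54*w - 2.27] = 2.28*w - 1.54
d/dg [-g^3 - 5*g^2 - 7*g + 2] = -3*g^2 - 10*g - 7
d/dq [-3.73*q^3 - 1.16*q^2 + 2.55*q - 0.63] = -11.19*q^2 - 2.32*q + 2.55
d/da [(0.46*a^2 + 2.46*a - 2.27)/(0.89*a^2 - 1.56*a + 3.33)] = (-2.907*a^2 + 7.1042*a + 4.6506)/(0.7921*a^4 - 2.7768*a^3 + 8.361*a^2 - 10.3896*a + 11.0889)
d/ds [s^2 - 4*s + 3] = 2*s - 4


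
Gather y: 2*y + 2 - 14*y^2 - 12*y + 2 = -14*y^2 - 10*y + 4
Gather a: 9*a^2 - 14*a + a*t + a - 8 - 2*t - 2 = 9*a^2 + a*(t - 13) - 2*t - 10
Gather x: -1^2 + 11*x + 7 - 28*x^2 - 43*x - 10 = -28*x^2 - 32*x - 4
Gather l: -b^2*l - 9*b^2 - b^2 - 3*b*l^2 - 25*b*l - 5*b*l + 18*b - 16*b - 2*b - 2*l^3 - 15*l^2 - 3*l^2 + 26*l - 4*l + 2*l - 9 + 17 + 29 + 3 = -10*b^2 - 2*l^3 + l^2*(-3*b - 18) + l*(-b^2 - 30*b + 24) + 40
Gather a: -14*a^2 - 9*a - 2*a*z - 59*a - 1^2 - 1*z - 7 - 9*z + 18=-14*a^2 + a*(-2*z - 68) - 10*z + 10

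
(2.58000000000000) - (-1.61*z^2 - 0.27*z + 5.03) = 1.61*z^2 + 0.27*z - 2.45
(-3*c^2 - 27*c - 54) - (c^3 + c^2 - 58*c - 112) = -c^3 - 4*c^2 + 31*c + 58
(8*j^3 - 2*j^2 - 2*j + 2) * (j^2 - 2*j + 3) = 8*j^5 - 18*j^4 + 26*j^3 - 10*j + 6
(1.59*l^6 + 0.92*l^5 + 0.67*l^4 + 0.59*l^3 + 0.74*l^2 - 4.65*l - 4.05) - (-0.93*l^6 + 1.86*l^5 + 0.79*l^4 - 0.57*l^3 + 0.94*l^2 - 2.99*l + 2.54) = 2.52*l^6 - 0.94*l^5 - 0.12*l^4 + 1.16*l^3 - 0.2*l^2 - 1.66*l - 6.59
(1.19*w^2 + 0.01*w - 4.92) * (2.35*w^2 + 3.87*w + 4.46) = 2.7965*w^4 + 4.6288*w^3 - 6.2159*w^2 - 18.9958*w - 21.9432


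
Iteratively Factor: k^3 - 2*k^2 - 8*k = (k - 4)*(k^2 + 2*k) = (k - 4)*(k + 2)*(k)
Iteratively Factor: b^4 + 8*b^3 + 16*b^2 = (b)*(b^3 + 8*b^2 + 16*b) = b*(b + 4)*(b^2 + 4*b) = b^2*(b + 4)*(b + 4)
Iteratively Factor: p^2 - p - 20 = (p - 5)*(p + 4)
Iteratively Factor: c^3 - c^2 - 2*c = (c - 2)*(c^2 + c) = c*(c - 2)*(c + 1)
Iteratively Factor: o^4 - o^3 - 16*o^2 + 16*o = (o + 4)*(o^3 - 5*o^2 + 4*o) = (o - 4)*(o + 4)*(o^2 - o) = o*(o - 4)*(o + 4)*(o - 1)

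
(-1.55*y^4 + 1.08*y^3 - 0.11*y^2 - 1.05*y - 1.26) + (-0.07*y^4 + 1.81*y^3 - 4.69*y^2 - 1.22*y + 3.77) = -1.62*y^4 + 2.89*y^3 - 4.8*y^2 - 2.27*y + 2.51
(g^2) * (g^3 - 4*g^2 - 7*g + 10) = g^5 - 4*g^4 - 7*g^3 + 10*g^2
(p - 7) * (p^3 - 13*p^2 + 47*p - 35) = p^4 - 20*p^3 + 138*p^2 - 364*p + 245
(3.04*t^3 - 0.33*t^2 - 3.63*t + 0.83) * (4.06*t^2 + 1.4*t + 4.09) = 12.3424*t^5 + 2.9162*t^4 - 2.7662*t^3 - 3.0619*t^2 - 13.6847*t + 3.3947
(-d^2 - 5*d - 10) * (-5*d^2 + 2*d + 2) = 5*d^4 + 23*d^3 + 38*d^2 - 30*d - 20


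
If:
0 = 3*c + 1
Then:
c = -1/3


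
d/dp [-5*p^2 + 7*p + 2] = 7 - 10*p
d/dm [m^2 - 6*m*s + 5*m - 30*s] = 2*m - 6*s + 5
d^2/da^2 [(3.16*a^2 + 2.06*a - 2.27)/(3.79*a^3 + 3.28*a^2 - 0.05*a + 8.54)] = (90.7811120000001*a^6 + 177.540276*a^5 - 234.035532*a^4 - 1837.25774*a^3 - 1475.143122*a^2 + 96.84834*a + 589.84645)/(54.439939*a^9 + 141.342744*a^8 + 120.168393*a^7 + 399.566434*a^6 + 635.389353*a^5 + 265.944828*a^4 + 820.828807*a^3 + 717.710994*a^2 - 10.93974*a + 622.835864)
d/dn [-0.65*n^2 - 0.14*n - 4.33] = -1.3*n - 0.14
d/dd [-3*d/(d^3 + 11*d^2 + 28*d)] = 3*(2*d + 11)/(d^2 + 11*d + 28)^2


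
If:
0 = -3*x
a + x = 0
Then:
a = 0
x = 0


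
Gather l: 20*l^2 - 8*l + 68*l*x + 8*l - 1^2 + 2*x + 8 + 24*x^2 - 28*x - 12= 20*l^2 + 68*l*x + 24*x^2 - 26*x - 5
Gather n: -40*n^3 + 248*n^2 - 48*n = -40*n^3 + 248*n^2 - 48*n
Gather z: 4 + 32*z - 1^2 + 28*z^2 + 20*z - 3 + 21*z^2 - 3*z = 49*z^2 + 49*z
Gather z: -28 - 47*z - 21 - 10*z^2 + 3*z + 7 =-10*z^2 - 44*z - 42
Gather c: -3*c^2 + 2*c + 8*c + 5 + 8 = -3*c^2 + 10*c + 13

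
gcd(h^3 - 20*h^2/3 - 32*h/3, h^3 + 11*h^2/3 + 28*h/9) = h^2 + 4*h/3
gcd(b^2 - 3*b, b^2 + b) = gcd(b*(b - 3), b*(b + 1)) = b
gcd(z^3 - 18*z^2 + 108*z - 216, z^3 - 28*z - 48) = z - 6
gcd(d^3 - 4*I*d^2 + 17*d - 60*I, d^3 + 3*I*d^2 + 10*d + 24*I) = d^2 + I*d + 12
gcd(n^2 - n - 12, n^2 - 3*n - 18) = n + 3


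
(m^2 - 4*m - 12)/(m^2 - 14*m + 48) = (m + 2)/(m - 8)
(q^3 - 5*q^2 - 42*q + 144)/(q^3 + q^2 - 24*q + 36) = (q - 8)/(q - 2)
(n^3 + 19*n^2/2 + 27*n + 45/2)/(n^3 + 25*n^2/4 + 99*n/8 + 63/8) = 4*(n + 5)/(4*n + 7)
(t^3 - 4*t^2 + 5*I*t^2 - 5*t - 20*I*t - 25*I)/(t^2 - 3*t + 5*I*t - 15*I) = (t^2 - 4*t - 5)/(t - 3)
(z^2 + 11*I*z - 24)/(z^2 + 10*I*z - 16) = (z + 3*I)/(z + 2*I)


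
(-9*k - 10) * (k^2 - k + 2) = -9*k^3 - k^2 - 8*k - 20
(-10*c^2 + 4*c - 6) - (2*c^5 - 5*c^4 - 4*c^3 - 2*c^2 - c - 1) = -2*c^5 + 5*c^4 + 4*c^3 - 8*c^2 + 5*c - 5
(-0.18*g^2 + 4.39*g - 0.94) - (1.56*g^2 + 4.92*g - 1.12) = -1.74*g^2 - 0.53*g + 0.18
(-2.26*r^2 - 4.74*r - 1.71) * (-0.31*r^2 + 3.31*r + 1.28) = 0.7006*r^4 - 6.0112*r^3 - 18.0521*r^2 - 11.7273*r - 2.1888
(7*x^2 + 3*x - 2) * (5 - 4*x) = -28*x^3 + 23*x^2 + 23*x - 10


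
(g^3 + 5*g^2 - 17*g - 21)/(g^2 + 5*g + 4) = (g^2 + 4*g - 21)/(g + 4)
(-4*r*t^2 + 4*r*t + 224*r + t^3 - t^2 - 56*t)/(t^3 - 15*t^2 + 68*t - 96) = (-4*r*t - 28*r + t^2 + 7*t)/(t^2 - 7*t + 12)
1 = 1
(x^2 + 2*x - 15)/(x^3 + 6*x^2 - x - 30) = (x - 3)/(x^2 + x - 6)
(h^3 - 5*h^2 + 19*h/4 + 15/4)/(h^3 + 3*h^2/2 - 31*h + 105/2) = (h + 1/2)/(h + 7)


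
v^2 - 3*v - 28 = (v - 7)*(v + 4)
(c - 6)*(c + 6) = c^2 - 36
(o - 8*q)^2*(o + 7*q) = o^3 - 9*o^2*q - 48*o*q^2 + 448*q^3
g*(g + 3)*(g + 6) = g^3 + 9*g^2 + 18*g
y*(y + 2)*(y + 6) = y^3 + 8*y^2 + 12*y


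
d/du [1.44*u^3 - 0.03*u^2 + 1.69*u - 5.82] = 4.32*u^2 - 0.06*u + 1.69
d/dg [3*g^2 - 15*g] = 6*g - 15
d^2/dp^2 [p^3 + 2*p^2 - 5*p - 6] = 6*p + 4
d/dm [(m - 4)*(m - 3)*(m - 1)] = 3*m^2 - 16*m + 19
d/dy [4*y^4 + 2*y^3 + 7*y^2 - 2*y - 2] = 16*y^3 + 6*y^2 + 14*y - 2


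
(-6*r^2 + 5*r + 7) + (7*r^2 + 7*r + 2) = r^2 + 12*r + 9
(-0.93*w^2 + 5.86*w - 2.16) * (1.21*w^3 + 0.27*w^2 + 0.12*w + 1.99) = -1.1253*w^5 + 6.8395*w^4 - 1.143*w^3 - 1.7307*w^2 + 11.4022*w - 4.2984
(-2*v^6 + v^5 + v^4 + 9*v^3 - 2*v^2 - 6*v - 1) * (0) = 0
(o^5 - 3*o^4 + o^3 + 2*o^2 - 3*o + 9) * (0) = 0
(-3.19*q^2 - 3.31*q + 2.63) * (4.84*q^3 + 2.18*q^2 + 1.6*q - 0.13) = -15.4396*q^5 - 22.9746*q^4 + 0.409399999999998*q^3 + 0.8521*q^2 + 4.6383*q - 0.3419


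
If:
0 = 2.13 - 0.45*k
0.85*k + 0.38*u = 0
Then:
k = 4.73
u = -10.59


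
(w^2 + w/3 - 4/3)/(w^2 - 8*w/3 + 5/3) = (3*w + 4)/(3*w - 5)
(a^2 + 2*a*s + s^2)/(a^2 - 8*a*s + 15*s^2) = (a^2 + 2*a*s + s^2)/(a^2 - 8*a*s + 15*s^2)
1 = 1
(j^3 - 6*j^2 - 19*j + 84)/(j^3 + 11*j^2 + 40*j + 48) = (j^2 - 10*j + 21)/(j^2 + 7*j + 12)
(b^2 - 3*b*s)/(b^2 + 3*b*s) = (b - 3*s)/(b + 3*s)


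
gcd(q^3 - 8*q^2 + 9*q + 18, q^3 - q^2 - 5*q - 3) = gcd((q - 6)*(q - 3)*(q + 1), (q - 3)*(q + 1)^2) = q^2 - 2*q - 3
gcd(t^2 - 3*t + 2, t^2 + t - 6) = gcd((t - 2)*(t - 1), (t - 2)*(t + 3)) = t - 2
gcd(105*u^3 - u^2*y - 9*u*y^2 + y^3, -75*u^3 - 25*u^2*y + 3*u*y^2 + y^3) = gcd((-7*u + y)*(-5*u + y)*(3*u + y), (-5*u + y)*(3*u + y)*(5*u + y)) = -15*u^2 - 2*u*y + y^2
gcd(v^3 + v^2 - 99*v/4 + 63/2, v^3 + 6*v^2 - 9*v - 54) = v + 6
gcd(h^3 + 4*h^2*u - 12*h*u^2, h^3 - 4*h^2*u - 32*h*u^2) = h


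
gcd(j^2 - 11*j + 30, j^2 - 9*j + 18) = j - 6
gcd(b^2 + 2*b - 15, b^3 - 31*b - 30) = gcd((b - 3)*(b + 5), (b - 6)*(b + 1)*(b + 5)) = b + 5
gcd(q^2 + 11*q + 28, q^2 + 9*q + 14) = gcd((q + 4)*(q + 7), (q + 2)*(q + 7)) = q + 7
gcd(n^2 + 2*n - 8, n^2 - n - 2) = n - 2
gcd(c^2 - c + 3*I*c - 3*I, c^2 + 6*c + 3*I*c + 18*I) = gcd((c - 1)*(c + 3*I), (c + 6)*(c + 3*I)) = c + 3*I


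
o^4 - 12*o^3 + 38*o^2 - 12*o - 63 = (o - 7)*(o - 3)^2*(o + 1)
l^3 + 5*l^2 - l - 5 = (l - 1)*(l + 1)*(l + 5)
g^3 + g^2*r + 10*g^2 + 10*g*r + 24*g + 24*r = (g + 4)*(g + 6)*(g + r)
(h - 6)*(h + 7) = h^2 + h - 42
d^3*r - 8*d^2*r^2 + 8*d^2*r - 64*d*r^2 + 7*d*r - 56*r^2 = (d + 7)*(d - 8*r)*(d*r + r)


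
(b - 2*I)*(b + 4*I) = b^2 + 2*I*b + 8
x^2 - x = x*(x - 1)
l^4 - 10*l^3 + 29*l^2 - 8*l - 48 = (l - 4)^2*(l - 3)*(l + 1)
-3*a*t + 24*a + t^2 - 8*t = (-3*a + t)*(t - 8)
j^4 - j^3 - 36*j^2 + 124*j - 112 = (j - 4)*(j - 2)^2*(j + 7)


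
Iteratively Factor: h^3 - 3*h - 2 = (h + 1)*(h^2 - h - 2) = (h - 2)*(h + 1)*(h + 1)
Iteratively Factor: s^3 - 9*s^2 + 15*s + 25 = (s - 5)*(s^2 - 4*s - 5) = (s - 5)*(s + 1)*(s - 5)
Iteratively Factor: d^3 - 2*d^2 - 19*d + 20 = (d - 1)*(d^2 - d - 20) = (d - 5)*(d - 1)*(d + 4)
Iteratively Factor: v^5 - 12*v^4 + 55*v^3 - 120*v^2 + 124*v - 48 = (v - 1)*(v^4 - 11*v^3 + 44*v^2 - 76*v + 48) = (v - 2)*(v - 1)*(v^3 - 9*v^2 + 26*v - 24) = (v - 4)*(v - 2)*(v - 1)*(v^2 - 5*v + 6) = (v - 4)*(v - 3)*(v - 2)*(v - 1)*(v - 2)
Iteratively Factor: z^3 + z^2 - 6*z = (z - 2)*(z^2 + 3*z) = z*(z - 2)*(z + 3)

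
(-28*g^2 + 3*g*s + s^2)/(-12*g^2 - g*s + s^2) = (7*g + s)/(3*g + s)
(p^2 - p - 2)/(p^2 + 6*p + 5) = (p - 2)/(p + 5)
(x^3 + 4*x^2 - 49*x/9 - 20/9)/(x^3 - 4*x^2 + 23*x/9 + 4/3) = (x + 5)/(x - 3)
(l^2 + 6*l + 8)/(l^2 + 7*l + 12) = (l + 2)/(l + 3)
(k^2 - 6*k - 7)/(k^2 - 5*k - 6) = (k - 7)/(k - 6)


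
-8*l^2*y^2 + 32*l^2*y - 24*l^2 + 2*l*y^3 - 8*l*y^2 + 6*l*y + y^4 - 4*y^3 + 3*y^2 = (-2*l + y)*(4*l + y)*(y - 3)*(y - 1)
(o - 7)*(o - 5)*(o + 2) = o^3 - 10*o^2 + 11*o + 70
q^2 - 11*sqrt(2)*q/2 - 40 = (q - 8*sqrt(2))*(q + 5*sqrt(2)/2)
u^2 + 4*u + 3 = (u + 1)*(u + 3)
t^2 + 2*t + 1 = (t + 1)^2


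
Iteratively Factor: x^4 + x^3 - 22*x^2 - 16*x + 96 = (x + 4)*(x^3 - 3*x^2 - 10*x + 24) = (x - 4)*(x + 4)*(x^2 + x - 6) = (x - 4)*(x + 3)*(x + 4)*(x - 2)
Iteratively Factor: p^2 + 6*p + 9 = (p + 3)*(p + 3)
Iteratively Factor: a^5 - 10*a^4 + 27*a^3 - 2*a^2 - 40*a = (a)*(a^4 - 10*a^3 + 27*a^2 - 2*a - 40) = a*(a + 1)*(a^3 - 11*a^2 + 38*a - 40) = a*(a - 2)*(a + 1)*(a^2 - 9*a + 20) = a*(a - 4)*(a - 2)*(a + 1)*(a - 5)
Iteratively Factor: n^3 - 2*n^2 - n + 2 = (n - 2)*(n^2 - 1) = (n - 2)*(n - 1)*(n + 1)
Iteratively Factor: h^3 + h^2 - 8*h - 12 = (h + 2)*(h^2 - h - 6) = (h - 3)*(h + 2)*(h + 2)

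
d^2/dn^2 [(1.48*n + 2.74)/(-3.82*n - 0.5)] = -74.312752/(3.82*n + 0.5)^3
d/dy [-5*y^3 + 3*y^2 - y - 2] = -15*y^2 + 6*y - 1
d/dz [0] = 0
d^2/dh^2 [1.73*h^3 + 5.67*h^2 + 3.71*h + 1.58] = 10.38*h + 11.34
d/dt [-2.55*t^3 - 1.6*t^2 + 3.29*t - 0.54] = -7.65*t^2 - 3.2*t + 3.29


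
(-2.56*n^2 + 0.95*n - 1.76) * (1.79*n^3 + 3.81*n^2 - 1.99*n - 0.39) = -4.5824*n^5 - 8.0531*n^4 + 5.5635*n^3 - 7.5977*n^2 + 3.1319*n + 0.6864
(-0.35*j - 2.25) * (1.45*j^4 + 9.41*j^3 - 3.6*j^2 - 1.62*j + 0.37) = -0.5075*j^5 - 6.556*j^4 - 19.9125*j^3 + 8.667*j^2 + 3.5155*j - 0.8325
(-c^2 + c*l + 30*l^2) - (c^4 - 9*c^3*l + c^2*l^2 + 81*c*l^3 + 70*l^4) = -c^4 + 9*c^3*l - c^2*l^2 - c^2 - 81*c*l^3 + c*l - 70*l^4 + 30*l^2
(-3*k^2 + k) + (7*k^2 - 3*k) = 4*k^2 - 2*k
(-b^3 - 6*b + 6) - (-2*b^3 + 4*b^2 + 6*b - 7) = b^3 - 4*b^2 - 12*b + 13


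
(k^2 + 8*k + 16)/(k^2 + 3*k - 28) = (k^2 + 8*k + 16)/(k^2 + 3*k - 28)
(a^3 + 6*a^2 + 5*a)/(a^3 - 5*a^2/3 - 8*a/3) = 3*(a + 5)/(3*a - 8)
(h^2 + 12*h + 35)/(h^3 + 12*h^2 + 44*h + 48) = (h^2 + 12*h + 35)/(h^3 + 12*h^2 + 44*h + 48)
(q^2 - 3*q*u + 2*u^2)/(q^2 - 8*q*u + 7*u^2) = (q - 2*u)/(q - 7*u)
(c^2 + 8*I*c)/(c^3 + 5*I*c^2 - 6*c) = (c + 8*I)/(c^2 + 5*I*c - 6)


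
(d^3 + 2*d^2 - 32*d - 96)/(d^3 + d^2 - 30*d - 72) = (d + 4)/(d + 3)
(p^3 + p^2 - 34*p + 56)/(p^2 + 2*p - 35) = (p^2 - 6*p + 8)/(p - 5)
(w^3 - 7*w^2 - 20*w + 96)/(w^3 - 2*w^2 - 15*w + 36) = (w - 8)/(w - 3)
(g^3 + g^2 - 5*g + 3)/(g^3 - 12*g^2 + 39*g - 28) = (g^2 + 2*g - 3)/(g^2 - 11*g + 28)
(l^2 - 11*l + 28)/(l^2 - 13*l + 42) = (l - 4)/(l - 6)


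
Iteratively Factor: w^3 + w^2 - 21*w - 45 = (w + 3)*(w^2 - 2*w - 15) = (w + 3)^2*(w - 5)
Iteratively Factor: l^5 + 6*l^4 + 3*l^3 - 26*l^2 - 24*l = (l - 2)*(l^4 + 8*l^3 + 19*l^2 + 12*l) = (l - 2)*(l + 1)*(l^3 + 7*l^2 + 12*l) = (l - 2)*(l + 1)*(l + 3)*(l^2 + 4*l) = (l - 2)*(l + 1)*(l + 3)*(l + 4)*(l)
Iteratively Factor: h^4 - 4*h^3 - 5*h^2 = (h)*(h^3 - 4*h^2 - 5*h) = h*(h - 5)*(h^2 + h) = h*(h - 5)*(h + 1)*(h)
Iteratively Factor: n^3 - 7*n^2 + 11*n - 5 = (n - 5)*(n^2 - 2*n + 1) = (n - 5)*(n - 1)*(n - 1)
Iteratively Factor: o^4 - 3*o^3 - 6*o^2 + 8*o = (o - 4)*(o^3 + o^2 - 2*o) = o*(o - 4)*(o^2 + o - 2) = o*(o - 4)*(o + 2)*(o - 1)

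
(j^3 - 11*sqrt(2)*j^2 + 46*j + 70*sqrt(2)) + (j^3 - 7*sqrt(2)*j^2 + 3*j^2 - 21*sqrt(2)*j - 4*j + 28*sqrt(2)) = 2*j^3 - 18*sqrt(2)*j^2 + 3*j^2 - 21*sqrt(2)*j + 42*j + 98*sqrt(2)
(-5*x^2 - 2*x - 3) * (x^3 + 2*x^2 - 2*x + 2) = -5*x^5 - 12*x^4 + 3*x^3 - 12*x^2 + 2*x - 6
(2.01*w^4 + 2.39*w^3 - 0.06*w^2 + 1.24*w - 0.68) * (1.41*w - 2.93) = 2.8341*w^5 - 2.5194*w^4 - 7.0873*w^3 + 1.9242*w^2 - 4.592*w + 1.9924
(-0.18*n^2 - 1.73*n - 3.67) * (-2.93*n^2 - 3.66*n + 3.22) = 0.5274*n^4 + 5.7277*n^3 + 16.5053*n^2 + 7.8616*n - 11.8174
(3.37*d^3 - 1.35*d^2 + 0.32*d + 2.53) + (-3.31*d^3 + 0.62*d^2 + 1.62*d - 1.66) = 0.0600000000000001*d^3 - 0.73*d^2 + 1.94*d + 0.87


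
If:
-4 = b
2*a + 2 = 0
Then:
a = -1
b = -4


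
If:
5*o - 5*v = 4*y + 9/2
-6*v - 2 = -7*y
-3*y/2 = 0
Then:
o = 17/30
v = -1/3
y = 0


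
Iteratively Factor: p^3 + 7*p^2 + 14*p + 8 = (p + 1)*(p^2 + 6*p + 8) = (p + 1)*(p + 2)*(p + 4)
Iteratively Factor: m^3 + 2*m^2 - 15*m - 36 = (m + 3)*(m^2 - m - 12) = (m + 3)^2*(m - 4)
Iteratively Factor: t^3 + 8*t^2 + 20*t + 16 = (t + 2)*(t^2 + 6*t + 8) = (t + 2)*(t + 4)*(t + 2)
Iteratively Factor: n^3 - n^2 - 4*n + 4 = (n + 2)*(n^2 - 3*n + 2) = (n - 2)*(n + 2)*(n - 1)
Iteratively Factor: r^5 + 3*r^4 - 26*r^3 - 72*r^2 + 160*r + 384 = (r - 3)*(r^4 + 6*r^3 - 8*r^2 - 96*r - 128) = (r - 3)*(r + 2)*(r^3 + 4*r^2 - 16*r - 64) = (r - 3)*(r + 2)*(r + 4)*(r^2 - 16) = (r - 4)*(r - 3)*(r + 2)*(r + 4)*(r + 4)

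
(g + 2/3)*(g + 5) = g^2 + 17*g/3 + 10/3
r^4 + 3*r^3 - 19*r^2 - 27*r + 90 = (r - 3)*(r - 2)*(r + 3)*(r + 5)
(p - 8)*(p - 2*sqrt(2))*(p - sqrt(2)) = p^3 - 8*p^2 - 3*sqrt(2)*p^2 + 4*p + 24*sqrt(2)*p - 32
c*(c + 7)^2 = c^3 + 14*c^2 + 49*c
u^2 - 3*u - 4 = (u - 4)*(u + 1)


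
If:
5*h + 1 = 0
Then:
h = -1/5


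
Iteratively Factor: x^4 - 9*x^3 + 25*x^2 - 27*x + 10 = (x - 1)*(x^3 - 8*x^2 + 17*x - 10) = (x - 1)^2*(x^2 - 7*x + 10) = (x - 2)*(x - 1)^2*(x - 5)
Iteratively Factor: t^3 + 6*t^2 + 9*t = (t + 3)*(t^2 + 3*t) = t*(t + 3)*(t + 3)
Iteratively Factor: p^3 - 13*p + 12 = (p + 4)*(p^2 - 4*p + 3) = (p - 3)*(p + 4)*(p - 1)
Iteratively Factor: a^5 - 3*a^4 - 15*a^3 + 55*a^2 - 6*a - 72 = (a - 3)*(a^4 - 15*a^2 + 10*a + 24) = (a - 3)*(a - 2)*(a^3 + 2*a^2 - 11*a - 12) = (a - 3)*(a - 2)*(a + 1)*(a^2 + a - 12) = (a - 3)^2*(a - 2)*(a + 1)*(a + 4)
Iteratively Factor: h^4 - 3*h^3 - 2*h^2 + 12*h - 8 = (h - 2)*(h^3 - h^2 - 4*h + 4) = (h - 2)^2*(h^2 + h - 2) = (h - 2)^2*(h + 2)*(h - 1)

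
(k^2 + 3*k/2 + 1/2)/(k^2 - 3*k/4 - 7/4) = 2*(2*k + 1)/(4*k - 7)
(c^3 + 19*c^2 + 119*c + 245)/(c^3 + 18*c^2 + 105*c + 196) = (c + 5)/(c + 4)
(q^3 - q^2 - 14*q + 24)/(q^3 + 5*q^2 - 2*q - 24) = (q - 3)/(q + 3)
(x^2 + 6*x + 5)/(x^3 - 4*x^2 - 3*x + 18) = (x^2 + 6*x + 5)/(x^3 - 4*x^2 - 3*x + 18)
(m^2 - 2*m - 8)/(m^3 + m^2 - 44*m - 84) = (m - 4)/(m^2 - m - 42)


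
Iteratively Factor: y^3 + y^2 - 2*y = (y - 1)*(y^2 + 2*y) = (y - 1)*(y + 2)*(y)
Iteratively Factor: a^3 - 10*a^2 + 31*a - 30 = (a - 3)*(a^2 - 7*a + 10) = (a - 3)*(a - 2)*(a - 5)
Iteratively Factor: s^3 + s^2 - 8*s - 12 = (s + 2)*(s^2 - s - 6) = (s - 3)*(s + 2)*(s + 2)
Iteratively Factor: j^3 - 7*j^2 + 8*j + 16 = (j - 4)*(j^2 - 3*j - 4) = (j - 4)^2*(j + 1)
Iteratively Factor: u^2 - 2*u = (u - 2)*(u)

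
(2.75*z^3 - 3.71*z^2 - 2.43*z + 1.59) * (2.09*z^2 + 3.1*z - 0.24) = 5.7475*z^5 + 0.771100000000001*z^4 - 17.2397*z^3 - 3.3195*z^2 + 5.5122*z - 0.3816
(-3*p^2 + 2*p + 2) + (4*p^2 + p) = p^2 + 3*p + 2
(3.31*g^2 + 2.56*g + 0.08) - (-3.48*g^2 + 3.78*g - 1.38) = 6.79*g^2 - 1.22*g + 1.46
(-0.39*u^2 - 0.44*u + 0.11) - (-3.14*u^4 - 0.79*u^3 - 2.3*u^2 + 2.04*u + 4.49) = 3.14*u^4 + 0.79*u^3 + 1.91*u^2 - 2.48*u - 4.38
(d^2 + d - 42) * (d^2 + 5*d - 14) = d^4 + 6*d^3 - 51*d^2 - 224*d + 588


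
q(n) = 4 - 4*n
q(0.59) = 1.64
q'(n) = -4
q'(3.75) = -4.00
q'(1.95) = -4.00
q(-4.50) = 22.00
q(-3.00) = 16.00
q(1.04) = -0.16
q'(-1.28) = -4.00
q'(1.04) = -4.00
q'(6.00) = -4.00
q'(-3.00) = -4.00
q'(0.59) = -4.00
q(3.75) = -11.00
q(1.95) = -3.80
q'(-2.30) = -4.00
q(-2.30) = 13.20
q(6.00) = -20.00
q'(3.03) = -4.00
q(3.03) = -8.12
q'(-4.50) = -4.00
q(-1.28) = 9.12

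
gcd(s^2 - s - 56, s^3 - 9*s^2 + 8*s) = s - 8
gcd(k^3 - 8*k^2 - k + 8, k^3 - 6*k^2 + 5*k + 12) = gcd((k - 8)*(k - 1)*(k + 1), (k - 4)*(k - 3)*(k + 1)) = k + 1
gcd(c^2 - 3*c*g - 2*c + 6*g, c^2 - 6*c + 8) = c - 2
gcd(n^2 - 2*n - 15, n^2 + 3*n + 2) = 1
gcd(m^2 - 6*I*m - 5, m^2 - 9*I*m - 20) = m - 5*I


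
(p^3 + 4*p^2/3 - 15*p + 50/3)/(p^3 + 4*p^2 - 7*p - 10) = (p - 5/3)/(p + 1)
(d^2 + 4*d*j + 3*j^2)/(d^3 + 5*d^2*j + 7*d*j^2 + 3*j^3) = 1/(d + j)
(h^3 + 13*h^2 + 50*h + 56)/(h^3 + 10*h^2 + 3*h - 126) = (h^2 + 6*h + 8)/(h^2 + 3*h - 18)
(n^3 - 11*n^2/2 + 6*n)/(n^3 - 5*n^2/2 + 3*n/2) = (n - 4)/(n - 1)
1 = 1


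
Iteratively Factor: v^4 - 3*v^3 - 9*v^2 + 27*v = (v)*(v^3 - 3*v^2 - 9*v + 27) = v*(v + 3)*(v^2 - 6*v + 9) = v*(v - 3)*(v + 3)*(v - 3)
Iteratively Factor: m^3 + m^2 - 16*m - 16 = (m - 4)*(m^2 + 5*m + 4) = (m - 4)*(m + 4)*(m + 1)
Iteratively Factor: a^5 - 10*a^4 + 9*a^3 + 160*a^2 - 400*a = (a)*(a^4 - 10*a^3 + 9*a^2 + 160*a - 400) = a*(a - 5)*(a^3 - 5*a^2 - 16*a + 80) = a*(a - 5)^2*(a^2 - 16) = a*(a - 5)^2*(a + 4)*(a - 4)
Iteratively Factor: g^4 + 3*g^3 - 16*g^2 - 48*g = (g)*(g^3 + 3*g^2 - 16*g - 48) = g*(g + 3)*(g^2 - 16) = g*(g - 4)*(g + 3)*(g + 4)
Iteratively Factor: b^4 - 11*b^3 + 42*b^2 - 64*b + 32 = (b - 2)*(b^3 - 9*b^2 + 24*b - 16) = (b - 2)*(b - 1)*(b^2 - 8*b + 16) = (b - 4)*(b - 2)*(b - 1)*(b - 4)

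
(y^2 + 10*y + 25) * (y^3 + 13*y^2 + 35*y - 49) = y^5 + 23*y^4 + 190*y^3 + 626*y^2 + 385*y - 1225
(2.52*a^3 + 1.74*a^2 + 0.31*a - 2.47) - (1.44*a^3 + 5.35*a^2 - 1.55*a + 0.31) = 1.08*a^3 - 3.61*a^2 + 1.86*a - 2.78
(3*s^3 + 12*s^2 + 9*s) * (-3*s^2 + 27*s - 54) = -9*s^5 + 45*s^4 + 135*s^3 - 405*s^2 - 486*s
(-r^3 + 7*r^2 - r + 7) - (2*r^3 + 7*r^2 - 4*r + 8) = -3*r^3 + 3*r - 1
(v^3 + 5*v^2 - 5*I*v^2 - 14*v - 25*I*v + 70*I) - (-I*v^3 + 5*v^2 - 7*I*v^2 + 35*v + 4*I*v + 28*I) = v^3 + I*v^3 + 2*I*v^2 - 49*v - 29*I*v + 42*I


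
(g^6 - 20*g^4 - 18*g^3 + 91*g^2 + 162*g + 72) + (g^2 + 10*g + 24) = g^6 - 20*g^4 - 18*g^3 + 92*g^2 + 172*g + 96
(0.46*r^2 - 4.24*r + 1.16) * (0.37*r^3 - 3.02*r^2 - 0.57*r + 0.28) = 0.1702*r^5 - 2.958*r^4 + 12.9718*r^3 - 0.9576*r^2 - 1.8484*r + 0.3248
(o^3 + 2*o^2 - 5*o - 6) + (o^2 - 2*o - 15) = o^3 + 3*o^2 - 7*o - 21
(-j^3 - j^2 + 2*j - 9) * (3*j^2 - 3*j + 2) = -3*j^5 + 7*j^3 - 35*j^2 + 31*j - 18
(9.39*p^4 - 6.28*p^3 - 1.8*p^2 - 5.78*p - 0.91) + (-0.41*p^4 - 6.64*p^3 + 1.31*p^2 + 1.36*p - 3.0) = 8.98*p^4 - 12.92*p^3 - 0.49*p^2 - 4.42*p - 3.91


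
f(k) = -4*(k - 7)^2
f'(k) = 56 - 8*k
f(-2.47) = -358.72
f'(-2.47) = 75.76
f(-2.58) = -367.11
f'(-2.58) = 76.64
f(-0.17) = -205.64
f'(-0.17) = 57.36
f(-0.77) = -241.49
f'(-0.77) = 62.16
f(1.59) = -117.07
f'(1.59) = 43.28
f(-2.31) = -346.70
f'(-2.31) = 74.48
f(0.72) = -157.75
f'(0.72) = 50.24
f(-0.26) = -210.83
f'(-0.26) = 58.08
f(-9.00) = -1024.00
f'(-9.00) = 128.00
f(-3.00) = -400.00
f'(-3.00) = 80.00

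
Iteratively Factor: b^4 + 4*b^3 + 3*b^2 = (b + 1)*(b^3 + 3*b^2) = b*(b + 1)*(b^2 + 3*b) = b^2*(b + 1)*(b + 3)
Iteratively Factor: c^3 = (c)*(c^2) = c^2*(c)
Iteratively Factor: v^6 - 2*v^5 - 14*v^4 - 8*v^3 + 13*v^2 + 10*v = (v + 2)*(v^5 - 4*v^4 - 6*v^3 + 4*v^2 + 5*v) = (v - 5)*(v + 2)*(v^4 + v^3 - v^2 - v) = (v - 5)*(v + 1)*(v + 2)*(v^3 - v) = (v - 5)*(v + 1)^2*(v + 2)*(v^2 - v) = (v - 5)*(v - 1)*(v + 1)^2*(v + 2)*(v)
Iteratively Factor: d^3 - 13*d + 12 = (d - 3)*(d^2 + 3*d - 4) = (d - 3)*(d - 1)*(d + 4)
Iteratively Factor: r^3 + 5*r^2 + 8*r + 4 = (r + 2)*(r^2 + 3*r + 2) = (r + 1)*(r + 2)*(r + 2)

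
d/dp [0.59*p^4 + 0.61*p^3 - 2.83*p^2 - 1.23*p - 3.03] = 2.36*p^3 + 1.83*p^2 - 5.66*p - 1.23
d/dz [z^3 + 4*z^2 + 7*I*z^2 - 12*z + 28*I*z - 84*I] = 3*z^2 + z*(8 + 14*I) - 12 + 28*I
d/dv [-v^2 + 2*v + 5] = 2 - 2*v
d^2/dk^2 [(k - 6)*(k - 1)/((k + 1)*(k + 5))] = 2*(-13*k^3 + 3*k^2 + 213*k + 421)/(k^6 + 18*k^5 + 123*k^4 + 396*k^3 + 615*k^2 + 450*k + 125)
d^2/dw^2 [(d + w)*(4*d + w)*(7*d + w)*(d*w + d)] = 6*d*(13*d^2 + 12*d*w + 4*d + 2*w^2 + w)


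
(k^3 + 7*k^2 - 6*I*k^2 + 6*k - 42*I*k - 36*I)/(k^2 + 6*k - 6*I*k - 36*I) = k + 1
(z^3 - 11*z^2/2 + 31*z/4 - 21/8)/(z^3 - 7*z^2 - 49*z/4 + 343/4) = (4*z^2 - 8*z + 3)/(2*(2*z^2 - 7*z - 49))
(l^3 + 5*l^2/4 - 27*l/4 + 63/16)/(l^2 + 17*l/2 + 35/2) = (8*l^2 - 18*l + 9)/(8*(l + 5))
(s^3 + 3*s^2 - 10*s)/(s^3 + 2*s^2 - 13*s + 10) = s/(s - 1)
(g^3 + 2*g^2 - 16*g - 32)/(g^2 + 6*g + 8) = g - 4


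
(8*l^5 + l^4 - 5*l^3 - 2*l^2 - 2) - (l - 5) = 8*l^5 + l^4 - 5*l^3 - 2*l^2 - l + 3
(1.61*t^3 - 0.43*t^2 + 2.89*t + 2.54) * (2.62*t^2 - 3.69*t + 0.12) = 4.2182*t^5 - 7.0675*t^4 + 9.3517*t^3 - 4.0609*t^2 - 9.0258*t + 0.3048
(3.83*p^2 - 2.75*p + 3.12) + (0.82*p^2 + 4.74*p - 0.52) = 4.65*p^2 + 1.99*p + 2.6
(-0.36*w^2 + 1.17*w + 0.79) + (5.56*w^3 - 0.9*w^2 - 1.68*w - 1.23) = 5.56*w^3 - 1.26*w^2 - 0.51*w - 0.44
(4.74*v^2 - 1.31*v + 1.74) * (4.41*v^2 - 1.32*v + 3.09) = 20.9034*v^4 - 12.0339*v^3 + 24.0492*v^2 - 6.3447*v + 5.3766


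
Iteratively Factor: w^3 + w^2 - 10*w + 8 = (w - 1)*(w^2 + 2*w - 8) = (w - 1)*(w + 4)*(w - 2)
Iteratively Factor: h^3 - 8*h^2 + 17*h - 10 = (h - 2)*(h^2 - 6*h + 5) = (h - 2)*(h - 1)*(h - 5)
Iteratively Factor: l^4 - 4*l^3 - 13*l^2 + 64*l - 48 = (l + 4)*(l^3 - 8*l^2 + 19*l - 12) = (l - 1)*(l + 4)*(l^2 - 7*l + 12) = (l - 4)*(l - 1)*(l + 4)*(l - 3)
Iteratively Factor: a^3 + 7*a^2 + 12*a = (a + 3)*(a^2 + 4*a) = (a + 3)*(a + 4)*(a)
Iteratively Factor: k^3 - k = (k + 1)*(k^2 - k) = k*(k + 1)*(k - 1)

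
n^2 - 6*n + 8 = (n - 4)*(n - 2)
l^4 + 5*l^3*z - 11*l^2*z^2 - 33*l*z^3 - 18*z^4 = (l - 3*z)*(l + z)^2*(l + 6*z)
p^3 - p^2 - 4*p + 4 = (p - 2)*(p - 1)*(p + 2)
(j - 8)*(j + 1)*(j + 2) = j^3 - 5*j^2 - 22*j - 16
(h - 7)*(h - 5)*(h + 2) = h^3 - 10*h^2 + 11*h + 70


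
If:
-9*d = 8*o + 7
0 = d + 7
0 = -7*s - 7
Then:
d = -7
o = 7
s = -1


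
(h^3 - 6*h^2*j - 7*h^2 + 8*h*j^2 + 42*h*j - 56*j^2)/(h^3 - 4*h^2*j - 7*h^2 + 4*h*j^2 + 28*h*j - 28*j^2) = (h - 4*j)/(h - 2*j)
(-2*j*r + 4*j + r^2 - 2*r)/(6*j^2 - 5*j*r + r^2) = (r - 2)/(-3*j + r)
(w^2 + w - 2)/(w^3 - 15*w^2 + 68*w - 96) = (w^2 + w - 2)/(w^3 - 15*w^2 + 68*w - 96)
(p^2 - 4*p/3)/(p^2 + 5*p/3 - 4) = p/(p + 3)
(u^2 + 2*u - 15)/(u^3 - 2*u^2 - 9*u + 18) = (u + 5)/(u^2 + u - 6)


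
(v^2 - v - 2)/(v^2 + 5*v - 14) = (v + 1)/(v + 7)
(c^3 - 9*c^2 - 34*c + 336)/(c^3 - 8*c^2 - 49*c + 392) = (c + 6)/(c + 7)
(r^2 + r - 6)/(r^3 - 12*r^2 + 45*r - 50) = (r + 3)/(r^2 - 10*r + 25)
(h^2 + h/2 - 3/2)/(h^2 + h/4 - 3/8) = 4*(2*h^2 + h - 3)/(8*h^2 + 2*h - 3)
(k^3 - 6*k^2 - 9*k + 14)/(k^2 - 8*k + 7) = k + 2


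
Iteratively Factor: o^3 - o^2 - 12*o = (o + 3)*(o^2 - 4*o) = (o - 4)*(o + 3)*(o)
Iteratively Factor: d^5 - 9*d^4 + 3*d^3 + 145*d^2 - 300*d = (d - 5)*(d^4 - 4*d^3 - 17*d^2 + 60*d) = (d - 5)*(d - 3)*(d^3 - d^2 - 20*d) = (d - 5)^2*(d - 3)*(d^2 + 4*d) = d*(d - 5)^2*(d - 3)*(d + 4)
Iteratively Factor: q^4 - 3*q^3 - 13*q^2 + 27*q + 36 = (q - 4)*(q^3 + q^2 - 9*q - 9) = (q - 4)*(q + 3)*(q^2 - 2*q - 3) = (q - 4)*(q - 3)*(q + 3)*(q + 1)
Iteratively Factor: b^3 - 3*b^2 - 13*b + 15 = (b - 5)*(b^2 + 2*b - 3) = (b - 5)*(b - 1)*(b + 3)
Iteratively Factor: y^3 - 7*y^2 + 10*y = (y - 5)*(y^2 - 2*y) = y*(y - 5)*(y - 2)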